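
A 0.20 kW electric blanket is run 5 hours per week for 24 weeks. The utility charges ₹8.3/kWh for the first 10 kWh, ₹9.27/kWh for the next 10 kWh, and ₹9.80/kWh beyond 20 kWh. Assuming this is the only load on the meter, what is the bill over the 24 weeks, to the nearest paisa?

Runtime = 5 h/week × 24 weeks = 120 h
Energy = 0.2 kW × 120 h = 24 kWh
Tier 1 (0–10 kWh): 10 × ₹8.3 = ₹83
Tier 2 (10–20 kWh): 10 × ₹9.27 = ₹92.7
Above 20 kWh: 4 × ₹9.80 = ₹39.2
Bill = ₹214.90

₹214.90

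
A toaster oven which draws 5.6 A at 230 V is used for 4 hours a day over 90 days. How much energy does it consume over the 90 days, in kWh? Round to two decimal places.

Power = 5.6 A × 230 V = 1288 W = 1.288 kW
Runtime = 4 h/day × 90 days = 360 h
Energy = 1.288 kW × 360 h = 463.68 kWh

463.68 kWh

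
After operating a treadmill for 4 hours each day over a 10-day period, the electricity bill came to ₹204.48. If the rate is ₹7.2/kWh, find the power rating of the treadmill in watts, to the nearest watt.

Energy = ₹204.48 ÷ ₹7.2/kWh = 28.4 kWh
Runtime = 4 h/day × 10 days = 40 h
Power = 28.4 kWh ÷ 40 h = 0.71 kW = 710 W

710 W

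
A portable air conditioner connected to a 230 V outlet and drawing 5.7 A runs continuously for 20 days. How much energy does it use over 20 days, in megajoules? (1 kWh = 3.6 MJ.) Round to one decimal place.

Power = 5.7 A × 230 V = 1311 W = 1.311 kW
Runtime = 24 h × 20 = 480 h
Energy = 1.311 kW × 480 h = 629.28 kWh
= 629.28 × 3.6 MJ = 2265.4 MJ

2265.4 MJ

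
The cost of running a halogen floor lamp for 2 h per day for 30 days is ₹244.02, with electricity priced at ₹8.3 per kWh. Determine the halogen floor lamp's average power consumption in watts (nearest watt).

Energy = ₹244.02 ÷ ₹8.3/kWh = 29.4 kWh
Runtime = 2 h/day × 30 days = 60 h
Power = 29.4 kWh ÷ 60 h = 0.49 kW = 490 W

490 W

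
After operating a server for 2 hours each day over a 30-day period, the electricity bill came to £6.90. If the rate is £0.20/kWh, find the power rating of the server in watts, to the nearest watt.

Energy = £6.90 ÷ £0.20/kWh = 34.5 kWh
Runtime = 2 h/day × 30 days = 60 h
Power = 34.5 kWh ÷ 60 h = 0.575 kW = 575 W

575 W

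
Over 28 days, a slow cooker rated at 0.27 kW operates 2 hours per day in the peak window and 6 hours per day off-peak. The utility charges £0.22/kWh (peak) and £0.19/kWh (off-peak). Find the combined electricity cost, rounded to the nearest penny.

£11.94

Peak energy = 0.27 kW × 2 h × 28 = 15.12 kWh
Off-peak energy = 0.27 kW × 6 h × 28 = 45.36 kWh
Cost = 15.12 × £0.22 + 45.36 × £0.19 = £3.3264 + £8.6184 = £11.94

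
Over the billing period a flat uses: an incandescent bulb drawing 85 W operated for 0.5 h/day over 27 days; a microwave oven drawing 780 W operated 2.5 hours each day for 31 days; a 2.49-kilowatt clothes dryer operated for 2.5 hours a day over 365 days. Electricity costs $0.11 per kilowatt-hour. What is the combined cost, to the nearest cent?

$256.71

incandescent bulb: Runtime = 0.5 h/day × 27 days = 13.5 h
incandescent bulb: 0.085 kW × 13.5 h = 1.1475 kWh
microwave oven: Runtime = 2.5 h/day × 31 days = 77.5 h
microwave oven: 0.78 kW × 77.5 h = 60.45 kWh
clothes dryer: Runtime = 2.5 h/day × 365 days = 912.5 h
clothes dryer: 2.49 kW × 912.5 h = 2272.125 kWh
Total energy = 2333.7225 kWh
Cost = 2333.7225 × $0.11 = $256.71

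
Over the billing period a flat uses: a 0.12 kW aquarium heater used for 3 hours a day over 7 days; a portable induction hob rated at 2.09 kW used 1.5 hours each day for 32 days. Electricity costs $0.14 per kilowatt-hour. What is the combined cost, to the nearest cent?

$14.40

aquarium heater: Runtime = 3 h/day × 7 days = 21 h
aquarium heater: 0.12 kW × 21 h = 2.52 kWh
portable induction hob: Runtime = 1.5 h/day × 32 days = 48 h
portable induction hob: 2.09 kW × 48 h = 100.32 kWh
Total energy = 102.84 kWh
Cost = 102.84 × $0.14 = $14.40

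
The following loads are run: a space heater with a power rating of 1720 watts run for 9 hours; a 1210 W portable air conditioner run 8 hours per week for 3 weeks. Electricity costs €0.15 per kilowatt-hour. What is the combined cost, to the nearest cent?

space heater: 1.72 kW × 9 h = 15.48 kWh
portable air conditioner: Runtime = 8 h/week × 3 weeks = 24 h
portable air conditioner: 1.21 kW × 24 h = 29.04 kWh
Total energy = 44.52 kWh
Cost = 44.52 × €0.15 = €6.68

€6.68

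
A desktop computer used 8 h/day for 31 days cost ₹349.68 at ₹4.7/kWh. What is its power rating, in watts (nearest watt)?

Energy = ₹349.68 ÷ ₹4.7/kWh = 74.4 kWh
Runtime = 8 h/day × 31 days = 248 h
Power = 74.4 kWh ÷ 248 h = 0.3 kW = 300 W

300 W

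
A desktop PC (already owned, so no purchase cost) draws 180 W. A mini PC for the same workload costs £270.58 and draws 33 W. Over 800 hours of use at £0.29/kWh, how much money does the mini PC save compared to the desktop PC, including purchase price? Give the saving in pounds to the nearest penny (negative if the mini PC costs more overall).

desktop PC: £0.00 + (180/1000) kW × 800 h × £0.29 = £0.00 + £41.76 = £41.76
mini PC: £270.58 + (33/1000) kW × 800 h × £0.29 = £270.58 + £7.656 = £278.236
Saving = £41.76 − £278.236 = −£236.476 → -£236.48

-£236.48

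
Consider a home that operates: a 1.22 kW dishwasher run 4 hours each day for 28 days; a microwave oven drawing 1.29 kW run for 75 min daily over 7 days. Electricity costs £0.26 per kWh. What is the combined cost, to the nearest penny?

£38.46

dishwasher: Runtime = 4 h/day × 28 days = 112 h
dishwasher: 1.22 kW × 112 h = 136.64 kWh
microwave oven: Runtime = 75 min × 7 = 525 min = 8.75 h
microwave oven: 1.29 kW × 8.75 h = 11.2875 kWh
Total energy = 147.9275 kWh
Cost = 147.9275 × £0.26 = £38.46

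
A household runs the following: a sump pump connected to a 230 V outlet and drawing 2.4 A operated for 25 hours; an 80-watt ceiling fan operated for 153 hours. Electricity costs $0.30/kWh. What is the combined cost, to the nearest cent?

$7.81

sump pump: Power = 2.4 A × 230 V = 552 W = 0.552 kW
sump pump: 0.552 kW × 25 h = 13.8 kWh
ceiling fan: 0.08 kW × 153 h = 12.24 kWh
Total energy = 26.04 kWh
Cost = 26.04 × $0.30 = $7.81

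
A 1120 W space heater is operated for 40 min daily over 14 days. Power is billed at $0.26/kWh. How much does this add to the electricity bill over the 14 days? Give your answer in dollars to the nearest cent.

$2.72

Runtime = 40 min × 14 = 560 min = 9.333333… h
Energy = 1.12 kW × 9.333333… h = 10.453333… kWh
Cost = 10.453333… kWh × $0.26/kWh = $2.72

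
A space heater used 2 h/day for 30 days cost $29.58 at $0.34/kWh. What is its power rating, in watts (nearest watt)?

1450 W

Energy = $29.58 ÷ $0.34/kWh = 87 kWh
Runtime = 2 h/day × 30 days = 60 h
Power = 87 kWh ÷ 60 h = 1.45 kW = 1450 W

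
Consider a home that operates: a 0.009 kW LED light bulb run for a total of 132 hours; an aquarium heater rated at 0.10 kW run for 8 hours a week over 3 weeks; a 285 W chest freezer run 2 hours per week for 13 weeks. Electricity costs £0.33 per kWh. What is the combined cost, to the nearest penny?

£3.63

LED light bulb: 0.009 kW × 132 h = 1.188 kWh
aquarium heater: Runtime = 8 h/week × 3 weeks = 24 h
aquarium heater: 0.1 kW × 24 h = 2.4 kWh
chest freezer: Runtime = 2 h/week × 13 weeks = 26 h
chest freezer: 0.285 kW × 26 h = 7.41 kWh
Total energy = 10.998 kWh
Cost = 10.998 × £0.33 = £3.63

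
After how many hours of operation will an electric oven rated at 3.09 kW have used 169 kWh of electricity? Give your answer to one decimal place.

54.7 h

Hours = 169 kWh ÷ 3.09 kW = 54.7 h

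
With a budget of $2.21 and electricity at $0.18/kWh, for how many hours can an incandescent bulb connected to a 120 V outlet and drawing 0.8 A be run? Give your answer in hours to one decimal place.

127.9 h

Power = 0.8 A × 120 V = 96 W = 0.096 kW
Energy available = $2.21 ÷ $0.18/kWh = 12.2778 kWh
Hours = 12.2778 kWh ÷ 0.096 kW = 127.9 h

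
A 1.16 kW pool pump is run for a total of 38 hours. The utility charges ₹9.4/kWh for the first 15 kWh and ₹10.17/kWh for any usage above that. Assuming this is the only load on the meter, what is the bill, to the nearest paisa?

₹436.74

Energy = 1.16 kW × 38 h = 44.08 kWh
Tier 1 (0–15 kWh): 15 × ₹9.4 = ₹141
Above 15 kWh: 29.08 × ₹10.17 = ₹295.7436
Bill = ₹436.74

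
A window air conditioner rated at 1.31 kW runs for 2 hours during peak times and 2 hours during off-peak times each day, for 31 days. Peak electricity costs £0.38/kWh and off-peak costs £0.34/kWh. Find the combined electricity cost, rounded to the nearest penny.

£58.48

Peak energy = 1.31 kW × 2 h × 31 = 81.22 kWh
Off-peak energy = 1.31 kW × 2 h × 31 = 81.22 kWh
Cost = 81.22 × £0.38 + 81.22 × £0.34 = £30.8636 + £27.6148 = £58.48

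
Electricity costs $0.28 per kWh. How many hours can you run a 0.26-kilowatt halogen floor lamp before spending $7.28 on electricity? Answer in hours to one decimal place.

Energy available = $7.28 ÷ $0.28/kWh = 26 kWh
Hours = 26 kWh ÷ 0.26 kW = 100.0 h

100.0 h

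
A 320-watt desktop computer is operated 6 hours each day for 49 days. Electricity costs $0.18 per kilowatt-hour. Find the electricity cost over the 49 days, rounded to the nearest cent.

Runtime = 6 h/day × 49 days = 294 h
Energy = 0.32 kW × 294 h = 94.08 kWh
Cost = 94.08 kWh × $0.18/kWh = $16.93

$16.93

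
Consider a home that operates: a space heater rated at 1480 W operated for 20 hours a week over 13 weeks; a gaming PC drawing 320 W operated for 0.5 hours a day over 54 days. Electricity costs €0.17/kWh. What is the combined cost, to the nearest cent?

space heater: Runtime = 20 h/week × 13 weeks = 260 h
space heater: 1.48 kW × 260 h = 384.8 kWh
gaming PC: Runtime = 0.5 h/day × 54 days = 27 h
gaming PC: 0.32 kW × 27 h = 8.64 kWh
Total energy = 393.44 kWh
Cost = 393.44 × €0.17 = €66.88

€66.88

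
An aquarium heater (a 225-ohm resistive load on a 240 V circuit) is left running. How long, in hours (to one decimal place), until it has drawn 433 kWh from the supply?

1691.4 h

Power = V²/R = 240²/225 = 256 W = 0.256 kW
Hours = 433 kWh ÷ 0.256 kW = 1691.4 h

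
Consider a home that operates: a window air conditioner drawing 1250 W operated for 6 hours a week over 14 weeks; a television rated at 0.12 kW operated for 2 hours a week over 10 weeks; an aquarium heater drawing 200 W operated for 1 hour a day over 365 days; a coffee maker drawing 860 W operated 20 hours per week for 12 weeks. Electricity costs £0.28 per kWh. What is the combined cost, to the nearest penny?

window air conditioner: Runtime = 6 h/week × 14 weeks = 84 h
window air conditioner: 1.25 kW × 84 h = 105 kWh
television: Runtime = 2 h/week × 10 weeks = 20 h
television: 0.12 kW × 20 h = 2.4 kWh
aquarium heater: Runtime = 1 h/day × 365 days = 365 h
aquarium heater: 0.2 kW × 365 h = 73 kWh
coffee maker: Runtime = 20 h/week × 12 weeks = 240 h
coffee maker: 0.86 kW × 240 h = 206.4 kWh
Total energy = 386.8 kWh
Cost = 386.8 × £0.28 = £108.30

£108.30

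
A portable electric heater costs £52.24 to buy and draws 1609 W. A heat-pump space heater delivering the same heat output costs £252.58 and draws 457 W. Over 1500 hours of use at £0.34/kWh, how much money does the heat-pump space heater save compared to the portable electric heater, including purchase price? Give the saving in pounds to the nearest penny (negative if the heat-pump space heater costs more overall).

portable electric heater: £52.24 + (1609/1000) kW × 1500 h × £0.34 = £52.24 + £820.59 = £872.83
heat-pump space heater: £252.58 + (457/1000) kW × 1500 h × £0.34 = £252.58 + £233.07 = £485.65
Saving = £872.83 − £485.65 = £387.18

£387.18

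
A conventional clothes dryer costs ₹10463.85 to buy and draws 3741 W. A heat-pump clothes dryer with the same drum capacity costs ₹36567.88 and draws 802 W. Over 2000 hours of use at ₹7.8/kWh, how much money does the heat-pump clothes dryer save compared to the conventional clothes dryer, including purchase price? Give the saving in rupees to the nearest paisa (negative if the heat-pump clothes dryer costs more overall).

conventional clothes dryer: ₹10463.85 + (3741/1000) kW × 2000 h × ₹7.8 = ₹10463.85 + ₹58359.6 = ₹68823.45
heat-pump clothes dryer: ₹36567.88 + (802/1000) kW × 2000 h × ₹7.8 = ₹36567.88 + ₹12511.2 = ₹49079.08
Saving = ₹68823.45 − ₹49079.08 = ₹19744.37

₹19744.37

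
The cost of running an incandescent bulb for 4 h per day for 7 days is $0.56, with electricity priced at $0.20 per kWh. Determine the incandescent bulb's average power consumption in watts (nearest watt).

100 W

Energy = $0.56 ÷ $0.20/kWh = 2.8 kWh
Runtime = 4 h/day × 7 days = 28 h
Power = 2.8 kWh ÷ 28 h = 0.1 kW = 100 W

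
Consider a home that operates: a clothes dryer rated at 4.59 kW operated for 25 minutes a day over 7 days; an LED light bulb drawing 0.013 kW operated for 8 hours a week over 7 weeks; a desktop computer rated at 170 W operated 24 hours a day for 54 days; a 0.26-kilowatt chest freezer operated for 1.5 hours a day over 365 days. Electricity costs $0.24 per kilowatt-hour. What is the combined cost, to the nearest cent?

clothes dryer: Runtime = 25 min × 7 = 175 min = 2.916666… h
clothes dryer: 4.59 kW × 2.916666… h = 13.3875 kWh
LED light bulb: Runtime = 8 h/week × 7 weeks = 56 h
LED light bulb: 0.013 kW × 56 h = 0.728 kWh
desktop computer: Runtime = 24 h × 54 = 1296 h
desktop computer: 0.17 kW × 1296 h = 220.32 kWh
chest freezer: Runtime = 1.5 h/day × 365 days = 547.5 h
chest freezer: 0.26 kW × 547.5 h = 142.35 kWh
Total energy = 376.7855 kWh
Cost = 376.7855 × $0.24 = $90.43

$90.43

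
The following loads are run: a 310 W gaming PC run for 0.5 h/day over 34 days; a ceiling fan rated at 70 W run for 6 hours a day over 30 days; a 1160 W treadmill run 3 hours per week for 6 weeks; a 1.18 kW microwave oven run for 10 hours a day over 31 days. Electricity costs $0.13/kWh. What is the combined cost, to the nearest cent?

gaming PC: Runtime = 0.5 h/day × 34 days = 17 h
gaming PC: 0.31 kW × 17 h = 5.27 kWh
ceiling fan: Runtime = 6 h/day × 30 days = 180 h
ceiling fan: 0.07 kW × 180 h = 12.6 kWh
treadmill: Runtime = 3 h/week × 6 weeks = 18 h
treadmill: 1.16 kW × 18 h = 20.88 kWh
microwave oven: Runtime = 10 h/day × 31 days = 310 h
microwave oven: 1.18 kW × 310 h = 365.8 kWh
Total energy = 404.55 kWh
Cost = 404.55 × $0.13 = $52.59

$52.59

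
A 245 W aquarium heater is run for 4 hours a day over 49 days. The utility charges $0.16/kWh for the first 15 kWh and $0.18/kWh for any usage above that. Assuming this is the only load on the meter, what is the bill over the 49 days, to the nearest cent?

Runtime = 4 h/day × 49 days = 196 h
Energy = 0.245 kW × 196 h = 48.02 kWh
Tier 1 (0–15 kWh): 15 × $0.16 = $2.4
Above 15 kWh: 33.02 × $0.18 = $5.9436
Bill = $8.34

$8.34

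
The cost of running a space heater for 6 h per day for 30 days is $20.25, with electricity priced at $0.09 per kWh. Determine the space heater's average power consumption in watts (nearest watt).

1250 W

Energy = $20.25 ÷ $0.09/kWh = 225 kWh
Runtime = 6 h/day × 30 days = 180 h
Power = 225 kWh ÷ 180 h = 1.25 kW = 1250 W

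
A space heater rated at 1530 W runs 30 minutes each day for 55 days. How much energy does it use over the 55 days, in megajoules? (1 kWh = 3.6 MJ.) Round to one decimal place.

Runtime = 30 min × 55 = 1650 min = 27.5 h
Energy = 1.53 kW × 27.5 h = 42.075 kWh
= 42.075 × 3.6 MJ = 151.5 MJ

151.5 MJ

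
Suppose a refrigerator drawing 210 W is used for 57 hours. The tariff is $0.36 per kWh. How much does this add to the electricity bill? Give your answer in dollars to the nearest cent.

$4.31

Energy = 0.21 kW × 57 h = 11.97 kWh
Cost = 11.97 kWh × $0.36/kWh = $4.31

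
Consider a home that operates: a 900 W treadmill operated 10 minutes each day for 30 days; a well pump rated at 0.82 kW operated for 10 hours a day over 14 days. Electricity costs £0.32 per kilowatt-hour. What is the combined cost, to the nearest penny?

£38.18

treadmill: Runtime = 10 min × 30 = 300 min = 5 h
treadmill: 0.9 kW × 5 h = 4.5 kWh
well pump: Runtime = 10 h/day × 14 days = 140 h
well pump: 0.82 kW × 140 h = 114.8 kWh
Total energy = 119.3 kWh
Cost = 119.3 × £0.32 = £38.18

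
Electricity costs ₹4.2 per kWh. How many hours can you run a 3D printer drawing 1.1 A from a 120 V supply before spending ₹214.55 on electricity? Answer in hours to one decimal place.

Power = 1.1 A × 120 V = 132 W = 0.132 kW
Energy available = ₹214.55 ÷ ₹4.2/kWh = 51.0833 kWh
Hours = 51.0833 kWh ÷ 0.132 kW = 387.0 h

387.0 h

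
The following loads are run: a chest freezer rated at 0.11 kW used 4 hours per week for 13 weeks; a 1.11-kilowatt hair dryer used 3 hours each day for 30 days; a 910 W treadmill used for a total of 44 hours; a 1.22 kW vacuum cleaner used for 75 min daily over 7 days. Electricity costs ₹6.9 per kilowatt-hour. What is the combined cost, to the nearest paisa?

₹1078.71

chest freezer: Runtime = 4 h/week × 13 weeks = 52 h
chest freezer: 0.11 kW × 52 h = 5.72 kWh
hair dryer: Runtime = 3 h/day × 30 days = 90 h
hair dryer: 1.11 kW × 90 h = 99.9 kWh
treadmill: 0.91 kW × 44 h = 40.04 kWh
vacuum cleaner: Runtime = 75 min × 7 = 525 min = 8.75 h
vacuum cleaner: 1.22 kW × 8.75 h = 10.675 kWh
Total energy = 156.335 kWh
Cost = 156.335 × ₹6.9 = ₹1078.71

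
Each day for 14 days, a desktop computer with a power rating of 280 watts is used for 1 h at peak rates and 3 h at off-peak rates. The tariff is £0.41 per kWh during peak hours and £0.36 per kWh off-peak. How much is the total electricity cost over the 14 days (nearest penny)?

£5.84

Peak energy = 0.28 kW × 1 h × 14 = 3.92 kWh
Off-peak energy = 0.28 kW × 3 h × 14 = 11.76 kWh
Cost = 3.92 × £0.41 + 11.76 × £0.36 = £1.6072 + £4.2336 = £5.84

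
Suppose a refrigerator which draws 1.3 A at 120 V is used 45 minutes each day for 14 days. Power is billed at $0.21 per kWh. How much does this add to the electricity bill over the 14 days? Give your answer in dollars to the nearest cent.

Power = 1.3 A × 120 V = 156 W = 0.156 kW
Runtime = 45 min × 14 = 630 min = 10.5 h
Energy = 0.156 kW × 10.5 h = 1.638 kWh
Cost = 1.638 kWh × $0.21/kWh = $0.34

$0.34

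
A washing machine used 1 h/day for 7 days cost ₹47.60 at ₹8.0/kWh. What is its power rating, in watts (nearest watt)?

Energy = ₹47.60 ÷ ₹8.0/kWh = 5.95 kWh
Runtime = 1 h/day × 7 days = 7 h
Power = 5.95 kWh ÷ 7 h = 0.85 kW = 850 W

850 W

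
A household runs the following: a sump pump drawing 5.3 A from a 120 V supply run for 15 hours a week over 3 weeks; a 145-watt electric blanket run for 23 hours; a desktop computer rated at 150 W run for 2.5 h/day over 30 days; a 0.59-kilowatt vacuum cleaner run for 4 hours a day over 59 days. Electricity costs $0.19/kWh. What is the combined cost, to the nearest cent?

sump pump: Power = 5.3 A × 120 V = 636 W = 0.636 kW
sump pump: Runtime = 15 h/week × 3 weeks = 45 h
sump pump: 0.636 kW × 45 h = 28.62 kWh
electric blanket: 0.145 kW × 23 h = 3.335 kWh
desktop computer: Runtime = 2.5 h/day × 30 days = 75 h
desktop computer: 0.15 kW × 75 h = 11.25 kWh
vacuum cleaner: Runtime = 4 h/day × 59 days = 236 h
vacuum cleaner: 0.59 kW × 236 h = 139.24 kWh
Total energy = 182.445 kWh
Cost = 182.445 × $0.19 = $34.66

$34.66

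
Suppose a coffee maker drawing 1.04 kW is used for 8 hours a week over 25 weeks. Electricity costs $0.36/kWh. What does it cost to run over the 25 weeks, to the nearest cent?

Runtime = 8 h/week × 25 weeks = 200 h
Energy = 1.04 kW × 200 h = 208 kWh
Cost = 208 kWh × $0.36/kWh = $74.88

$74.88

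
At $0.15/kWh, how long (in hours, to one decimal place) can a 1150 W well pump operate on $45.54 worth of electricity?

264.0 h

Energy available = $45.54 ÷ $0.15/kWh = 303.6 kWh
Hours = 303.6 kWh ÷ 1.15 kW = 264.0 h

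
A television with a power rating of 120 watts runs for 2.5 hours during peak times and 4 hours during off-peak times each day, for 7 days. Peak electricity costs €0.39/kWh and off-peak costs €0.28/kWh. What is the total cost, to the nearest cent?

€1.76

Peak energy = 0.12 kW × 2.5 h × 7 = 2.1 kWh
Off-peak energy = 0.12 kW × 4 h × 7 = 3.36 kWh
Cost = 2.1 × €0.39 + 3.36 × €0.28 = €0.819 + €0.9408 = €1.76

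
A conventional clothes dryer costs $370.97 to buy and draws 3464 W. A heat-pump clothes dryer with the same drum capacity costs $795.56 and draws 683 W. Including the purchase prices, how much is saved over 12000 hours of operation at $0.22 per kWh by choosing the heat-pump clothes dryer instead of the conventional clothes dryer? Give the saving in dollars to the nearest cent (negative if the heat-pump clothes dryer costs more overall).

$6917.25

conventional clothes dryer: $370.97 + (3464/1000) kW × 12000 h × $0.22 = $370.97 + $9144.96 = $9515.93
heat-pump clothes dryer: $795.56 + (683/1000) kW × 12000 h × $0.22 = $795.56 + $1803.12 = $2598.68
Saving = $9515.93 − $2598.68 = $6917.25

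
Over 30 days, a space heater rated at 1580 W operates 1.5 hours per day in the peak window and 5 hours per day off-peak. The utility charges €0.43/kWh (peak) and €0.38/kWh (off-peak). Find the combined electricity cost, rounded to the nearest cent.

Peak energy = 1.58 kW × 1.5 h × 30 = 71.1 kWh
Off-peak energy = 1.58 kW × 5 h × 30 = 237 kWh
Cost = 71.1 × €0.43 + 237 × €0.38 = €30.573 + €90.06 = €120.63

€120.63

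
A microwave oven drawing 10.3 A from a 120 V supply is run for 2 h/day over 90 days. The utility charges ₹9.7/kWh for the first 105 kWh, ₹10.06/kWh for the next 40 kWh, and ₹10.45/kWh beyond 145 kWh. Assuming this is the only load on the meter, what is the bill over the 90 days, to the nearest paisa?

₹2230.57

Power = 10.3 A × 120 V = 1236 W = 1.236 kW
Runtime = 2 h/day × 90 days = 180 h
Energy = 1.236 kW × 180 h = 222.48 kWh
Tier 1 (0–105 kWh): 105 × ₹9.7 = ₹1018.5
Tier 2 (105–145 kWh): 40 × ₹10.06 = ₹402.4
Above 145 kWh: 77.48 × ₹10.45 = ₹809.666
Bill = ₹2230.57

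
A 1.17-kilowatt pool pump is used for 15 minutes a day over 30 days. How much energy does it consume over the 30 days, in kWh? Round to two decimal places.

8.78 kWh

Runtime = 15 min × 30 = 450 min = 7.5 h
Energy = 1.17 kW × 7.5 h = 8.775 kWh ≈ 8.78 kWh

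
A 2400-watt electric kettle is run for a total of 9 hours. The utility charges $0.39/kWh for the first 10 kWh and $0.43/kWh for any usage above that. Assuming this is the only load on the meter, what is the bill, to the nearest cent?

Energy = 2.4 kW × 9 h = 21.6 kWh
Tier 1 (0–10 kWh): 10 × $0.39 = $3.9
Above 10 kWh: 11.6 × $0.43 = $4.988
Bill = $8.89

$8.89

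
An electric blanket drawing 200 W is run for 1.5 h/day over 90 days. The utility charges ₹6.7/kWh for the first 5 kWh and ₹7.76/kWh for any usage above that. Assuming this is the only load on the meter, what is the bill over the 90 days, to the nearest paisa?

₹204.22

Runtime = 1.5 h/day × 90 days = 135 h
Energy = 0.2 kW × 135 h = 27 kWh
Tier 1 (0–5 kWh): 5 × ₹6.7 = ₹33.5
Above 5 kWh: 22 × ₹7.76 = ₹170.72
Bill = ₹204.22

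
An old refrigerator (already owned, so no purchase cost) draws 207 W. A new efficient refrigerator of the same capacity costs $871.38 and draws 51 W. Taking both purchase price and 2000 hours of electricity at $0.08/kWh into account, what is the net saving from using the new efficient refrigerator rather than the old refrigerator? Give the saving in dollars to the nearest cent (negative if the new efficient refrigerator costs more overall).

old refrigerator: $0.00 + (207/1000) kW × 2000 h × $0.08 = $0.00 + $33.12 = $33.12
new efficient refrigerator: $871.38 + (51/1000) kW × 2000 h × $0.08 = $871.38 + $8.16 = $879.54
Saving = $33.12 − $879.54 = −$846.42

-$846.42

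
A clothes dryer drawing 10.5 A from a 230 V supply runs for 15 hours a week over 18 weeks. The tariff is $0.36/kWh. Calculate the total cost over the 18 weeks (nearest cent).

$234.74

Power = 10.5 A × 230 V = 2415 W = 2.415 kW
Runtime = 15 h/week × 18 weeks = 270 h
Energy = 2.415 kW × 270 h = 652.05 kWh
Cost = 652.05 kWh × $0.36/kWh = $234.74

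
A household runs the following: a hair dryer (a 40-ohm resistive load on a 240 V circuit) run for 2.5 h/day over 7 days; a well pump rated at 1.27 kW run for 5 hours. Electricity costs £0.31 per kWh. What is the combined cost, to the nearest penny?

hair dryer: Power = V²/R = 240²/40 = 1440 W = 1.44 kW
hair dryer: Runtime = 2.5 h/day × 7 days = 17.5 h
hair dryer: 1.44 kW × 17.5 h = 25.2 kWh
well pump: 1.27 kW × 5 h = 6.35 kWh
Total energy = 31.55 kWh
Cost = 31.55 × £0.31 = £9.78

£9.78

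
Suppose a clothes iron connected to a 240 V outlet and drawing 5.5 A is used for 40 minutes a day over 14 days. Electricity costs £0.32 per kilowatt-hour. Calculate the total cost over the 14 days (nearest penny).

£3.94

Power = 5.5 A × 240 V = 1320 W = 1.32 kW
Runtime = 40 min × 14 = 560 min = 9.333333… h
Energy = 1.32 kW × 9.333333… h = 12.32 kWh
Cost = 12.32 kWh × £0.32/kWh = £3.94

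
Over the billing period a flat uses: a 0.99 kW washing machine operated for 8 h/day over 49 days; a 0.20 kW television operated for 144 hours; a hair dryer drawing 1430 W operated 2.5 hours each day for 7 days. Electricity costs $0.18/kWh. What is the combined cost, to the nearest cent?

washing machine: Runtime = 8 h/day × 49 days = 392 h
washing machine: 0.99 kW × 392 h = 388.08 kWh
television: 0.2 kW × 144 h = 28.8 kWh
hair dryer: Runtime = 2.5 h/day × 7 days = 17.5 h
hair dryer: 1.43 kW × 17.5 h = 25.025 kWh
Total energy = 441.905 kWh
Cost = 441.905 × $0.18 = $79.54

$79.54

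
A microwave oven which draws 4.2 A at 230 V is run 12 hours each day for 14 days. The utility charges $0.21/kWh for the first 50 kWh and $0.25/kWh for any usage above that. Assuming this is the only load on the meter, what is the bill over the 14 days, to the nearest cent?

Power = 4.2 A × 230 V = 966 W = 0.966 kW
Runtime = 12 h/day × 14 days = 168 h
Energy = 0.966 kW × 168 h = 162.288 kWh
Tier 1 (0–50 kWh): 50 × $0.21 = $10.5
Above 50 kWh: 112.288 × $0.25 = $28.072
Bill = $38.57

$38.57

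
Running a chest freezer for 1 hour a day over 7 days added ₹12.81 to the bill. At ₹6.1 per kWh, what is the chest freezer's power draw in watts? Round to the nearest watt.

300 W

Energy = ₹12.81 ÷ ₹6.1/kWh = 2.1 kWh
Runtime = 1 h/day × 7 days = 7 h
Power = 2.1 kWh ÷ 7 h = 0.3 kW = 300 W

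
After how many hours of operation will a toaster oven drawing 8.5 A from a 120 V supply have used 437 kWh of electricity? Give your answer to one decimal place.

Power = 8.5 A × 120 V = 1020 W = 1.02 kW
Hours = 437 kWh ÷ 1.02 kW = 428.4 h

428.4 h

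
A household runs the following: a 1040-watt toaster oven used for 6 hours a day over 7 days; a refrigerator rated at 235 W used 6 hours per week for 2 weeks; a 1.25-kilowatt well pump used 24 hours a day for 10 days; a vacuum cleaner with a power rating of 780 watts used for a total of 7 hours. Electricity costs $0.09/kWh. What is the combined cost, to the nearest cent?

$31.68

toaster oven: Runtime = 6 h/day × 7 days = 42 h
toaster oven: 1.04 kW × 42 h = 43.68 kWh
refrigerator: Runtime = 6 h/week × 2 weeks = 12 h
refrigerator: 0.235 kW × 12 h = 2.82 kWh
well pump: Runtime = 24 h × 10 = 240 h
well pump: 1.25 kW × 240 h = 300 kWh
vacuum cleaner: 0.78 kW × 7 h = 5.46 kWh
Total energy = 351.96 kWh
Cost = 351.96 × $0.09 = $31.68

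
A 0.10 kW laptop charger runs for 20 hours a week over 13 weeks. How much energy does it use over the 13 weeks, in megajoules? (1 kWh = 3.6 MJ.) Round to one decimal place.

Runtime = 20 h/week × 13 weeks = 260 h
Energy = 0.1 kW × 260 h = 26 kWh
= 26 × 3.6 MJ = 93.6 MJ

93.6 MJ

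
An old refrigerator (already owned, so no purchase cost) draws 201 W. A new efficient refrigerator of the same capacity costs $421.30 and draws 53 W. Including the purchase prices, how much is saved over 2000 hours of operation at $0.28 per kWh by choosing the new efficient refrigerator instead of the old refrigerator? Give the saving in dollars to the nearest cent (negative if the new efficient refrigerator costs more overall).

-$338.42

old refrigerator: $0.00 + (201/1000) kW × 2000 h × $0.28 = $0.00 + $112.56 = $112.56
new efficient refrigerator: $421.30 + (53/1000) kW × 2000 h × $0.28 = $421.30 + $29.68 = $450.98
Saving = $112.56 − $450.98 = −$338.42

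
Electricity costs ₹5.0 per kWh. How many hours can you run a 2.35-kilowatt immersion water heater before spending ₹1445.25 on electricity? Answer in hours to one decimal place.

123.0 h

Energy available = ₹1445.25 ÷ ₹5.0/kWh = 289.05 kWh
Hours = 289.05 kWh ÷ 2.35 kW = 123.0 h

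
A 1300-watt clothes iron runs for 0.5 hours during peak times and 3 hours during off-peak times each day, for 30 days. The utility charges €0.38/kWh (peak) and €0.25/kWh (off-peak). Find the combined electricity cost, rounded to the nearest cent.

€36.66

Peak energy = 1.3 kW × 0.5 h × 30 = 19.5 kWh
Off-peak energy = 1.3 kW × 3 h × 30 = 117 kWh
Cost = 19.5 × €0.38 + 117 × €0.25 = €7.41 + €29.25 = €36.66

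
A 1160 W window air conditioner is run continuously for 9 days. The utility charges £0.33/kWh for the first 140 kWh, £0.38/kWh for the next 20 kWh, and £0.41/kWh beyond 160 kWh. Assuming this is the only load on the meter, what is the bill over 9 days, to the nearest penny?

Runtime = 24 h × 9 = 216 h
Energy = 1.16 kW × 216 h = 250.56 kWh
Tier 1 (0–140 kWh): 140 × £0.33 = £46.2
Tier 2 (140–160 kWh): 20 × £0.38 = £7.6
Above 160 kWh: 90.56 × £0.41 = £37.1296
Bill = £90.93

£90.93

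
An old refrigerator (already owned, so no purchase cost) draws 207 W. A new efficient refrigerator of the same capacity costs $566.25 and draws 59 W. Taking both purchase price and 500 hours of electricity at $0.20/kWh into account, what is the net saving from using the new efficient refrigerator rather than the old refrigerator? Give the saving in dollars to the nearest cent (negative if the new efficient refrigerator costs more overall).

old refrigerator: $0.00 + (207/1000) kW × 500 h × $0.20 = $0.00 + $20.7 = $20.7
new efficient refrigerator: $566.25 + (59/1000) kW × 500 h × $0.20 = $566.25 + $5.9 = $572.15
Saving = $20.7 − $572.15 = −$551.45

-$551.45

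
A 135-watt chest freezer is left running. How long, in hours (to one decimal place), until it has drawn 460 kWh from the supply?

3407.4 h

Hours = 460 kWh ÷ 0.135 kW = 3407.4 h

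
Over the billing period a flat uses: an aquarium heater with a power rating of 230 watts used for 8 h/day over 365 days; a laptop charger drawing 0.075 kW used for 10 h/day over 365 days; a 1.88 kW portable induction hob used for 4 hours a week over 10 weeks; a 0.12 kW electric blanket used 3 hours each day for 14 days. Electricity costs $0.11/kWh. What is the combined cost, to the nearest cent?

$112.81

aquarium heater: Runtime = 8 h/day × 365 days = 2920 h
aquarium heater: 0.23 kW × 2920 h = 671.6 kWh
laptop charger: Runtime = 10 h/day × 365 days = 3650 h
laptop charger: 0.075 kW × 3650 h = 273.75 kWh
portable induction hob: Runtime = 4 h/week × 10 weeks = 40 h
portable induction hob: 1.88 kW × 40 h = 75.2 kWh
electric blanket: Runtime = 3 h/day × 14 days = 42 h
electric blanket: 0.12 kW × 42 h = 5.04 kWh
Total energy = 1025.59 kWh
Cost = 1025.59 × $0.11 = $112.81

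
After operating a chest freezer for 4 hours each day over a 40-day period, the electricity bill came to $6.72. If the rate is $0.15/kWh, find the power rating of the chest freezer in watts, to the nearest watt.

280 W

Energy = $6.72 ÷ $0.15/kWh = 44.8 kWh
Runtime = 4 h/day × 40 days = 160 h
Power = 44.8 kWh ÷ 160 h = 0.28 kW = 280 W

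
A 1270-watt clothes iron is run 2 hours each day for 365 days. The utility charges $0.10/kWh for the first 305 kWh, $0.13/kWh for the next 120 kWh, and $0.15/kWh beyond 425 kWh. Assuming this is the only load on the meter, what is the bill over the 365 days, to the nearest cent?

Runtime = 2 h/day × 365 days = 730 h
Energy = 1.27 kW × 730 h = 927.1 kWh
Tier 1 (0–305 kWh): 305 × $0.10 = $30.5
Tier 2 (305–425 kWh): 120 × $0.13 = $15.6
Above 425 kWh: 502.1 × $0.15 = $75.315
Bill = $121.42

$121.42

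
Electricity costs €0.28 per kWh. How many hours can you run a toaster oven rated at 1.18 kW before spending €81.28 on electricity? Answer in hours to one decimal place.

246.0 h

Energy available = €81.28 ÷ €0.28/kWh = 290.2857 kWh
Hours = 290.2857 kWh ÷ 1.18 kW = 246.0 h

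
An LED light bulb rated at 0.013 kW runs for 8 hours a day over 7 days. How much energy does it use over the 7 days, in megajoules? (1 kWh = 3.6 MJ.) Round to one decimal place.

2.6 MJ

Runtime = 8 h/day × 7 days = 56 h
Energy = 0.013 kW × 56 h = 0.728 kWh
= 0.728 × 3.6 MJ = 2.6 MJ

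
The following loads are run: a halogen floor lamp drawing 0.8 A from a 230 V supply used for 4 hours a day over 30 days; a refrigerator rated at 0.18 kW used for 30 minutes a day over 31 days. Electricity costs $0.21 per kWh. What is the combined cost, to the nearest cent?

$5.22

halogen floor lamp: Power = 0.8 A × 230 V = 184 W = 0.184 kW
halogen floor lamp: Runtime = 4 h/day × 30 days = 120 h
halogen floor lamp: 0.184 kW × 120 h = 22.08 kWh
refrigerator: Runtime = 30 min × 31 = 930 min = 15.5 h
refrigerator: 0.18 kW × 15.5 h = 2.79 kWh
Total energy = 24.87 kWh
Cost = 24.87 × $0.21 = $5.22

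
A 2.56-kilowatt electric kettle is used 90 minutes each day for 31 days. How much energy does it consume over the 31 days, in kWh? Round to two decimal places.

119.04 kWh

Runtime = 90 min × 31 = 2790 min = 46.5 h
Energy = 2.56 kW × 46.5 h = 119.04 kWh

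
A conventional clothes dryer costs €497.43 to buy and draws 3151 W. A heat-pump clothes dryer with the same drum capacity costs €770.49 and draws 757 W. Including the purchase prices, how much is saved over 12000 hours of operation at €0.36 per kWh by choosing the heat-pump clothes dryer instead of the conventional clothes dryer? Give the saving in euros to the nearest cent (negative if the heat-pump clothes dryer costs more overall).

conventional clothes dryer: €497.43 + (3151/1000) kW × 12000 h × €0.36 = €497.43 + €13612.32 = €14109.75
heat-pump clothes dryer: €770.49 + (757/1000) kW × 12000 h × €0.36 = €770.49 + €3270.24 = €4040.73
Saving = €14109.75 − €4040.73 = €10069.02

€10069.02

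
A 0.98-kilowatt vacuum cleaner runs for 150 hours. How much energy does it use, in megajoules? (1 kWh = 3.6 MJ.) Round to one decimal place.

529.2 MJ

Energy = 0.98 kW × 150 h = 147 kWh
= 147 × 3.6 MJ = 529.2 MJ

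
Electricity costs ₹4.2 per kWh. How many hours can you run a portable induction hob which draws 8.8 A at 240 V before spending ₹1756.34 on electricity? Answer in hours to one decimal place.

Power = 8.8 A × 240 V = 2112 W = 2.112 kW
Energy available = ₹1756.34 ÷ ₹4.2/kWh = 418.1762 kWh
Hours = 418.1762 kWh ÷ 2.112 kW = 198.0 h

198.0 h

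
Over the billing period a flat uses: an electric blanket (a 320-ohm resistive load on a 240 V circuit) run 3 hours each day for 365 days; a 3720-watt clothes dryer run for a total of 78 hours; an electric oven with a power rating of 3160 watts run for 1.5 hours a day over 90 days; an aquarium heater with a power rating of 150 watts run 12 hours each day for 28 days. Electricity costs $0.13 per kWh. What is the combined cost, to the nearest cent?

electric blanket: Power = V²/R = 240²/320 = 180 W = 0.18 kW
electric blanket: Runtime = 3 h/day × 365 days = 1095 h
electric blanket: 0.18 kW × 1095 h = 197.1 kWh
clothes dryer: 3.72 kW × 78 h = 290.16 kWh
electric oven: Runtime = 1.5 h/day × 90 days = 135 h
electric oven: 3.16 kW × 135 h = 426.6 kWh
aquarium heater: Runtime = 12 h/day × 28 days = 336 h
aquarium heater: 0.15 kW × 336 h = 50.4 kWh
Total energy = 964.26 kWh
Cost = 964.26 × $0.13 = $125.35

$125.35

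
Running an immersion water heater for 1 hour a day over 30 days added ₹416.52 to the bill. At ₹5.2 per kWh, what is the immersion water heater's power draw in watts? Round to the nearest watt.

2670 W

Energy = ₹416.52 ÷ ₹5.2/kWh = 80.1 kWh
Runtime = 1 h/day × 30 days = 30 h
Power = 80.1 kWh ÷ 30 h = 2.67 kW = 2670 W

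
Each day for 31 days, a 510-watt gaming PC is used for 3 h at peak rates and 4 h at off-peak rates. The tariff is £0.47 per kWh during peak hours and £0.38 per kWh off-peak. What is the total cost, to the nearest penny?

£46.32

Peak energy = 0.51 kW × 3 h × 31 = 47.43 kWh
Off-peak energy = 0.51 kW × 4 h × 31 = 63.24 kWh
Cost = 47.43 × £0.47 + 63.24 × £0.38 = £22.2921 + £24.0312 = £46.32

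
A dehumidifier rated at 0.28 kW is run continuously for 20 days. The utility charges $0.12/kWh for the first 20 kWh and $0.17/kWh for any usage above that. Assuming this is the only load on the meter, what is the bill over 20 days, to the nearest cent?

Runtime = 24 h × 20 = 480 h
Energy = 0.28 kW × 480 h = 134.4 kWh
Tier 1 (0–20 kWh): 20 × $0.12 = $2.4
Above 20 kWh: 114.4 × $0.17 = $19.448
Bill = $21.85

$21.85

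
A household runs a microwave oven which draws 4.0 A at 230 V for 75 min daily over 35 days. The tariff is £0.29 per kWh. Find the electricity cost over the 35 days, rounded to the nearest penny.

£11.67

Power = 4.0 A × 230 V = 920 W = 0.92 kW
Runtime = 75 min × 35 = 2625 min = 43.75 h
Energy = 0.92 kW × 43.75 h = 40.25 kWh
Cost = 40.25 kWh × £0.29/kWh = £11.67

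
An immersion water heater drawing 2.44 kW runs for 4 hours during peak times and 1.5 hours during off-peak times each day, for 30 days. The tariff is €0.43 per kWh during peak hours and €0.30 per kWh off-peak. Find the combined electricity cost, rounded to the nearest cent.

Peak energy = 2.44 kW × 4 h × 30 = 292.8 kWh
Off-peak energy = 2.44 kW × 1.5 h × 30 = 109.8 kWh
Cost = 292.8 × €0.43 + 109.8 × €0.30 = €125.904 + €32.94 = €158.84

€158.84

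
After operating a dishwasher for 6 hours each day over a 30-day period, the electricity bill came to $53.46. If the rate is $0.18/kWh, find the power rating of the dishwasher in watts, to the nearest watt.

1650 W

Energy = $53.46 ÷ $0.18/kWh = 297 kWh
Runtime = 6 h/day × 30 days = 180 h
Power = 297 kWh ÷ 180 h = 1.65 kW = 1650 W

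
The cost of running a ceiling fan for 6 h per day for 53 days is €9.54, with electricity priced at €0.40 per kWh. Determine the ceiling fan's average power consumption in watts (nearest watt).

75 W

Energy = €9.54 ÷ €0.40/kWh = 23.85 kWh
Runtime = 6 h/day × 53 days = 318 h
Power = 23.85 kWh ÷ 318 h = 0.075 kW = 75 W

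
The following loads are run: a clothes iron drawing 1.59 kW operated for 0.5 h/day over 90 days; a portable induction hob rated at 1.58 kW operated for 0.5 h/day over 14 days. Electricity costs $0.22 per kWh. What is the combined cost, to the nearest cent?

clothes iron: Runtime = 0.5 h/day × 90 days = 45 h
clothes iron: 1.59 kW × 45 h = 71.55 kWh
portable induction hob: Runtime = 0.5 h/day × 14 days = 7 h
portable induction hob: 1.58 kW × 7 h = 11.06 kWh
Total energy = 82.61 kWh
Cost = 82.61 × $0.22 = $18.17

$18.17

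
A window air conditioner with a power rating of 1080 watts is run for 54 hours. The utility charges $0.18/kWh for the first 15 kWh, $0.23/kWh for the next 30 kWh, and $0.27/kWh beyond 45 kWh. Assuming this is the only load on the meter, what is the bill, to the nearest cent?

Energy = 1.08 kW × 54 h = 58.32 kWh
Tier 1 (0–15 kWh): 15 × $0.18 = $2.7
Tier 2 (15–45 kWh): 30 × $0.23 = $6.9
Above 45 kWh: 13.32 × $0.27 = $3.5964
Bill = $13.20

$13.20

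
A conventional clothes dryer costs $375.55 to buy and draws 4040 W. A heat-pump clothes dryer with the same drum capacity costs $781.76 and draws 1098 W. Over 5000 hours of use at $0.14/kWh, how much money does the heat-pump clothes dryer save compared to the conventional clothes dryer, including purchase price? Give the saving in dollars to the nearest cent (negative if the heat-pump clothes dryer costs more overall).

conventional clothes dryer: $375.55 + (4040/1000) kW × 5000 h × $0.14 = $375.55 + $2828 = $3203.55
heat-pump clothes dryer: $781.76 + (1098/1000) kW × 5000 h × $0.14 = $781.76 + $768.6 = $1550.36
Saving = $3203.55 − $1550.36 = $1653.19

$1653.19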